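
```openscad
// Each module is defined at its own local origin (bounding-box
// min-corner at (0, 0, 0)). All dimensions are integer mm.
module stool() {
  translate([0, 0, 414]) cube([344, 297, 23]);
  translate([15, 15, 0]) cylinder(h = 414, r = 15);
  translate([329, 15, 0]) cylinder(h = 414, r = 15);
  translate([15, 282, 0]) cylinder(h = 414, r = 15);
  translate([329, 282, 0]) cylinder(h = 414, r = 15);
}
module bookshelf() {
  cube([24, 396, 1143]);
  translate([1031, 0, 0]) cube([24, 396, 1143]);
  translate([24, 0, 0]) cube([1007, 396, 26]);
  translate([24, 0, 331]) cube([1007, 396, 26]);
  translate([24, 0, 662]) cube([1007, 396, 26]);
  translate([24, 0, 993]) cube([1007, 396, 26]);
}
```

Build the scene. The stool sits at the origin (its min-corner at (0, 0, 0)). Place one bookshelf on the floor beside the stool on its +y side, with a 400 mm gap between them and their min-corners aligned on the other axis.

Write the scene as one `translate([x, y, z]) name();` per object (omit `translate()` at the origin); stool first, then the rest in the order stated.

stool();
translate([0, 697, 0]) bookshelf();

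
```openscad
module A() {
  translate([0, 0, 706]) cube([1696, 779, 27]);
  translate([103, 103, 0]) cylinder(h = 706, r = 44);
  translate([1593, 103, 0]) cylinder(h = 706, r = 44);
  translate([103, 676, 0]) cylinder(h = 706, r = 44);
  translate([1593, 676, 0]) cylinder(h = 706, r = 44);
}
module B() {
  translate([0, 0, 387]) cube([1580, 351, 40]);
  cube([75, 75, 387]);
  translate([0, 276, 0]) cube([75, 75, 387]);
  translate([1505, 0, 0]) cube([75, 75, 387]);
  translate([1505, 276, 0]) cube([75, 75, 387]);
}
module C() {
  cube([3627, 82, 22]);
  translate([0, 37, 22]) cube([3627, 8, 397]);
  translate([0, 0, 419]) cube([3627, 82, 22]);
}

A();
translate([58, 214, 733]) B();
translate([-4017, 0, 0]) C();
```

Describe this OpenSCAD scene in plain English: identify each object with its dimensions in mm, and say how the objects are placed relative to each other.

A is a rectangular dining table. The top is 1696×779×27 mm with its upper surface at z = 733 mm. It stands on four round legs of 88 mm diameter, each leg's bounding box inset 59 mm from the nearest pair of top edges, running from the floor to the underside of the top.

B is a bench: a 1580×351 mm seat slab, 40 mm thick, top at z = 427 mm, on four 75×75 mm square legs flush with the seat corners and standing on z = 0.

C is an I-beam lying along x, 3627 mm long. Overall section height 441 mm. Two flanges 82 mm wide (y) and 22 mm thick, one on the floor and one at the top; a web 8 mm thick runs between them, centred on the flange width.

The bench is on top of the table, centred. The I-beam is on the floor beside the table on its −x side.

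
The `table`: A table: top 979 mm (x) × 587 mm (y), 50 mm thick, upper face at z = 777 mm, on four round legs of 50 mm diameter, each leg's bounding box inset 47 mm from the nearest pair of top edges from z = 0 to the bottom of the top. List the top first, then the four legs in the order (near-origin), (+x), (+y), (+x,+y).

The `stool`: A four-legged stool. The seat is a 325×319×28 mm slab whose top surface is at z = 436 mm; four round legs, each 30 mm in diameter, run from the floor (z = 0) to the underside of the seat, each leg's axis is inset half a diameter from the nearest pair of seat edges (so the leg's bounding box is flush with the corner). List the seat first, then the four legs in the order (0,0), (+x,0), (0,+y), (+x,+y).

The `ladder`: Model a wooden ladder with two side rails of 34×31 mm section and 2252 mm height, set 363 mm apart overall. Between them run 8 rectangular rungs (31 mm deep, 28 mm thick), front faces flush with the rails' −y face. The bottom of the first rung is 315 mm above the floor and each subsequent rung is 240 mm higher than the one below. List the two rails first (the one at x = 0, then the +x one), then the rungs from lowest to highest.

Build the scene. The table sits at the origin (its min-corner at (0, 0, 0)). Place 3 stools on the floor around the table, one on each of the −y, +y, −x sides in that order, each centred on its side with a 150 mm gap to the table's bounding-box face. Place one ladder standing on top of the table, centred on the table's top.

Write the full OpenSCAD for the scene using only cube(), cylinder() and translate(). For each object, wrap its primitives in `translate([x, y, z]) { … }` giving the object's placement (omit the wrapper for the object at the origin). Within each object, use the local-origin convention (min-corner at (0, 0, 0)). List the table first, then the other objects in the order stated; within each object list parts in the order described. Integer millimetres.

translate([0, 0, 727]) cube([979, 587, 50]);
translate([72, 72, 0]) cylinder(h = 727, r = 25);
translate([907, 72, 0]) cylinder(h = 727, r = 25);
translate([72, 515, 0]) cylinder(h = 727, r = 25);
translate([907, 515, 0]) cylinder(h = 727, r = 25);
translate([327, -469, 0]) {
  translate([0, 0, 408]) cube([325, 319, 28]);
  translate([15, 15, 0]) cylinder(h = 408, r = 15);
  translate([310, 15, 0]) cylinder(h = 408, r = 15);
  translate([15, 304, 0]) cylinder(h = 408, r = 15);
  translate([310, 304, 0]) cylinder(h = 408, r = 15);
}
translate([327, 737, 0]) {
  translate([0, 0, 408]) cube([325, 319, 28]);
  translate([15, 15, 0]) cylinder(h = 408, r = 15);
  translate([310, 15, 0]) cylinder(h = 408, r = 15);
  translate([15, 304, 0]) cylinder(h = 408, r = 15);
  translate([310, 304, 0]) cylinder(h = 408, r = 15);
}
translate([-475, 134, 0]) {
  translate([0, 0, 408]) cube([325, 319, 28]);
  translate([15, 15, 0]) cylinder(h = 408, r = 15);
  translate([310, 15, 0]) cylinder(h = 408, r = 15);
  translate([15, 304, 0]) cylinder(h = 408, r = 15);
  translate([310, 304, 0]) cylinder(h = 408, r = 15);
}
translate([308, 278, 777]) {
  cube([34, 31, 2252]);
  translate([329, 0, 0]) cube([34, 31, 2252]);
  translate([34, 0, 315]) cube([295, 31, 28]);
  translate([34, 0, 555]) cube([295, 31, 28]);
  translate([34, 0, 795]) cube([295, 31, 28]);
  translate([34, 0, 1035]) cube([295, 31, 28]);
  translate([34, 0, 1275]) cube([295, 31, 28]);
  translate([34, 0, 1515]) cube([295, 31, 28]);
  translate([34, 0, 1755]) cube([295, 31, 28]);
  translate([34, 0, 1995]) cube([295, 31, 28]);
}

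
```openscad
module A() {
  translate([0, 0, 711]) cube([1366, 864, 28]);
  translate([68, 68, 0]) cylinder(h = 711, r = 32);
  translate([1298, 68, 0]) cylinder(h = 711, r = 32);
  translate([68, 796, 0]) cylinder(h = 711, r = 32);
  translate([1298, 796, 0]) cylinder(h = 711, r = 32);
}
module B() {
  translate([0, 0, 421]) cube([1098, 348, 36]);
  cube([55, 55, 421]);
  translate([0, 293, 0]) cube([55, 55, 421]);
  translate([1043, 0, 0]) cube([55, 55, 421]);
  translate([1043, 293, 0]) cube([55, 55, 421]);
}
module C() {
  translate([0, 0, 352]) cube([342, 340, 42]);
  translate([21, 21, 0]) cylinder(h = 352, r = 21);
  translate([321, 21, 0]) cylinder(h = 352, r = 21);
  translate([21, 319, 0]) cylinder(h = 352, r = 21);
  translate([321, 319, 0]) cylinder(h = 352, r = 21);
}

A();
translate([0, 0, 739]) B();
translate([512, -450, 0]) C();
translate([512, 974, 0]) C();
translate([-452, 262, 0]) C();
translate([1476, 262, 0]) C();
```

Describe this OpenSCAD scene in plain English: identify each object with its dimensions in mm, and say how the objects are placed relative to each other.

A is a table with a 1366×864 mm rectangular top, 28 mm thick, top surface at z = 739 mm, supported by four round legs of 64 mm diameter, each leg's bounding box inset 36 mm from the nearest pair of top edges, running from the floor.

B is a bench: a 1098×348 mm seat slab, 36 mm thick, top at z = 457 mm, on four 55×55 mm square legs flush with the seat corners and standing on z = 0.

C is a simple wooden stool: a rectangular seat 342 mm (x) by 340 mm (y), 42 mm thick, top face at z = 394 mm, on four round legs, each 42 mm in diameter. The legs rest on z = 0, each leg's axis is inset half a diameter from the nearest pair of seat edges (so the leg's bounding box is flush with the corner).

The bench is on top of the table. Four stools sit around the table at the −y, +y, −x, +x sides.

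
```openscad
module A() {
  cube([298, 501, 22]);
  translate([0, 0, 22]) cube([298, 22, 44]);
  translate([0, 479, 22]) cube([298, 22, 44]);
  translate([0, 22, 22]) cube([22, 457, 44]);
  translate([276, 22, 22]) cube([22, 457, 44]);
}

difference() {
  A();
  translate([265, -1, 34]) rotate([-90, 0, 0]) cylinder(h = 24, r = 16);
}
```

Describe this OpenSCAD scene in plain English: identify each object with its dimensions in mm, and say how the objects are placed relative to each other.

A is an open storage box with external size 298×501×66 mm and wall thickness 22 mm (the base is also 22 mm thick). The base covers the whole footprint; the four walls stand on the base, with the y-facing walls full-width and the x-facing walls fitting between their inner faces.

The open box has a circular hole of radius 16 mm through its front wall, centred at (x = 265, z = 34).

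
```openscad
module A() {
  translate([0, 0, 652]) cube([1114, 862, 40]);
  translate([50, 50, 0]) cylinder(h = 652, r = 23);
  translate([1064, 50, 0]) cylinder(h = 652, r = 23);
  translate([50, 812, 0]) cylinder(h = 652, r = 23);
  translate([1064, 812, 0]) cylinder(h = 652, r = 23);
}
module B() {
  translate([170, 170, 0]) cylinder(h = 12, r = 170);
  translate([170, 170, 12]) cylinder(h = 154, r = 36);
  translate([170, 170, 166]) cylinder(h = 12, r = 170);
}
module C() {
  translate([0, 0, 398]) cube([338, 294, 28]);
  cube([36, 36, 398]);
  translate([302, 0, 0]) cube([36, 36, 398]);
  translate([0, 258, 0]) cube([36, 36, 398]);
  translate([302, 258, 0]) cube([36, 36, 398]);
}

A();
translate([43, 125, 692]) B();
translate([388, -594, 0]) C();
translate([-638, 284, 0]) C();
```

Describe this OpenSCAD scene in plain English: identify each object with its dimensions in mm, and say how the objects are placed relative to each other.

A is a rectangular dining table. The top is 1114×862×40 mm with its upper surface at z = 692 mm. It stands on four round legs of 46 mm diameter, each leg's bounding box inset 27 mm from the nearest pair of top edges, running from the floor to the underside of the top.

B is a spool: two coaxial disc flanges of radius 170 mm and thickness 12 mm, joined by a core cylinder of radius 36 mm and height 154 mm. The lower flange rests on z = 0 and the three cylinders share a vertical axis.

C is a four-legged stool. The seat is a 338×294×28 mm slab whose top surface is at z = 426 mm; four square legs, each 36×36 mm in cross-section, run from the floor (z = 0) to the underside of the seat, each flush with a corner of the seat.

The spool is on top of the table. Two stools sit around the table at the −y, −x sides.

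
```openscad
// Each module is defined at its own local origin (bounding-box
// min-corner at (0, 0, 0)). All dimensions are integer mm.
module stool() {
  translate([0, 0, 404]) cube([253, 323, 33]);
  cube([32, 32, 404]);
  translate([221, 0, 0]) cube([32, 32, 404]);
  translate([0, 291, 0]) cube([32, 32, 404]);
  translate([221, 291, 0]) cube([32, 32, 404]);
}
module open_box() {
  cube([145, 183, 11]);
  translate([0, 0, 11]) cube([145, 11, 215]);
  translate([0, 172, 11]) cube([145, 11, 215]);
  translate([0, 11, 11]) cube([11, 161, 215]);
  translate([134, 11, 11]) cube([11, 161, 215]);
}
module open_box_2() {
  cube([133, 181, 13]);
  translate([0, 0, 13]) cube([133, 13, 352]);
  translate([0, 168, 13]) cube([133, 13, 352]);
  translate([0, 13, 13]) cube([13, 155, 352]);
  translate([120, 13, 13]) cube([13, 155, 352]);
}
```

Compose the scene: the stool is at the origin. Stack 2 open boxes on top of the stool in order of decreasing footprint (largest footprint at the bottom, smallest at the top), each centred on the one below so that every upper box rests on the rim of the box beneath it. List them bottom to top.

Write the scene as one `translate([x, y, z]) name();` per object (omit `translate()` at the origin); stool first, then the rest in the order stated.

stool();
translate([54, 70, 437]) open_box();
translate([60, 71, 663]) open_box_2();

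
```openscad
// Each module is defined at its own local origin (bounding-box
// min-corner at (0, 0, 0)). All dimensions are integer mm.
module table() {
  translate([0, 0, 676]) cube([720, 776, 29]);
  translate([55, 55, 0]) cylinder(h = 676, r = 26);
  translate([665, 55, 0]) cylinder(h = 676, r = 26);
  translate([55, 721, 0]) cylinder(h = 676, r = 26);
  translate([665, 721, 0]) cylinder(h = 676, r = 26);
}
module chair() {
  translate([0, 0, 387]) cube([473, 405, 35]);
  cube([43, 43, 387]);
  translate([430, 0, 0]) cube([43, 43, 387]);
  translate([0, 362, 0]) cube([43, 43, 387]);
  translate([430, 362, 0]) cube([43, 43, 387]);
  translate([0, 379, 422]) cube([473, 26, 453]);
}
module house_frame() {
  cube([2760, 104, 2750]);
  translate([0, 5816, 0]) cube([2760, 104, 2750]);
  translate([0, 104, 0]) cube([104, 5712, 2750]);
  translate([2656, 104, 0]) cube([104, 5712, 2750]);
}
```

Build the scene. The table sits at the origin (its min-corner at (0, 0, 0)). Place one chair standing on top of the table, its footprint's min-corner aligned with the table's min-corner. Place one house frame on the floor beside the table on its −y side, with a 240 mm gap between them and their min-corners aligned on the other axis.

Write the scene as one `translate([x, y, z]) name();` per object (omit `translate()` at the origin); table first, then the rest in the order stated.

table();
translate([0, 0, 705]) chair();
translate([0, -6160, 0]) house_frame();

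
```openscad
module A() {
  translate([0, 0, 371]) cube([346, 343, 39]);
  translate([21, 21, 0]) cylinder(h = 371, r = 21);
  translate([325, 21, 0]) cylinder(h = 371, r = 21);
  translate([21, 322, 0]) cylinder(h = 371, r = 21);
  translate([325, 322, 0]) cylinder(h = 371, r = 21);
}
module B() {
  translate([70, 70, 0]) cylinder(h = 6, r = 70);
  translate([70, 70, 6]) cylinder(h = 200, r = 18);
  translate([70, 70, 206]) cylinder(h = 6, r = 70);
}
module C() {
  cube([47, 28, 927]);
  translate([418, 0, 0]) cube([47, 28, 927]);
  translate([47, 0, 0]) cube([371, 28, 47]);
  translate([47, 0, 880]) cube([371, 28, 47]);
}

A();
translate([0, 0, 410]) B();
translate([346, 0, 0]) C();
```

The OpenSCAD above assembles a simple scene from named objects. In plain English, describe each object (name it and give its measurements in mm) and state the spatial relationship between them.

A is a simple wooden stool: a rectangular seat 346 mm (x) by 343 mm (y), 39 mm thick, top face at z = 410 mm, on four round legs, each 42 mm in diameter. The legs rest on z = 0, each leg's axis is inset half a diameter from the nearest pair of seat edges (so the leg's bounding box is flush with the corner).

B is a spool: two coaxial disc flanges of radius 70 mm and thickness 6 mm, joined by a core cylinder of radius 18 mm and height 200 mm. The lower flange rests on z = 0 and the three cylinders share a vertical axis.

C is a rectangular picture frame lying in the x–z plane (depth along y). The opening is 371 mm wide (x) by 833 mm tall (z), surrounded by a border 47 mm wide on all four sides. The frame is 28 mm deep and is made of two full-height vertical stiles with two horizontal rails fitted between them.

The spool is on top of the stool. The picture frame is against the stool's +x side, with their −y faces flush.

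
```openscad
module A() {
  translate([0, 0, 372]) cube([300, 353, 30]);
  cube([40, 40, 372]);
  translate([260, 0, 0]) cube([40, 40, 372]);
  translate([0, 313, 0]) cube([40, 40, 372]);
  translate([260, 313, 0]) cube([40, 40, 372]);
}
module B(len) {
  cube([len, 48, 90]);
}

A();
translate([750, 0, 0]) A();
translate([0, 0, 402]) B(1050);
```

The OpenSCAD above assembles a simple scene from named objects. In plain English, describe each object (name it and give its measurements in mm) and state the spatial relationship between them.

A is a simple wooden stool: a rectangular seat 300 mm (x) by 353 mm (y), 30 mm thick, top face at z = 402 mm, on four square legs, each 40×40 mm in cross-section. The legs rest on z = 0, each flush with a corner of the seat.

B is a rectangular beam 1050 mm long (x), 48 mm deep (y), 90 mm thick (z).

The beam spans the tops of two stools placed 450 mm apart, resting at z = 402 mm.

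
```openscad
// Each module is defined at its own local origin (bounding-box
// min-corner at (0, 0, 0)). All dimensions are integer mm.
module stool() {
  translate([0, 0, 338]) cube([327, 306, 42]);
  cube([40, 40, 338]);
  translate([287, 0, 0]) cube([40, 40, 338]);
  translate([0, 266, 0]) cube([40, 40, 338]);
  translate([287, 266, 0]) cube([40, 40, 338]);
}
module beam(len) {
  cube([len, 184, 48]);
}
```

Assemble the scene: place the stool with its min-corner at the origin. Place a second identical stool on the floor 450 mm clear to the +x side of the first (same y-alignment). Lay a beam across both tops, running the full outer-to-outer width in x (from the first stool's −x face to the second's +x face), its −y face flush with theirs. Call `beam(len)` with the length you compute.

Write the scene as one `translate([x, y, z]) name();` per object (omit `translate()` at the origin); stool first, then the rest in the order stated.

stool();
translate([777, 0, 0]) stool();
translate([0, 0, 380]) beam(1104);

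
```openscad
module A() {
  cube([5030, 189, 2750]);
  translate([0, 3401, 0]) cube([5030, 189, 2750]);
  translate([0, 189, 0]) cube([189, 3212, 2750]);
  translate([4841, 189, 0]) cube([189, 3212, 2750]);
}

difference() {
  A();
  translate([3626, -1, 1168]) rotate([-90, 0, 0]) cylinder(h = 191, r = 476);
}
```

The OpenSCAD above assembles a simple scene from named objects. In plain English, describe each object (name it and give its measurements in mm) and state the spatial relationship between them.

A is the wall frame of a small rectangular building: four walls, each 2750 mm tall and 189 mm thick, enclosing a footprint 5030 mm (x) by 3590 mm (y) outside-to-outside, with no floor or roof. The front and back walls (the −y and +y sides) span the full width; the two side walls fit between them.

The house frame has a circular hole of radius 476 mm through its front wall, centred at (x = 3626, z = 1168).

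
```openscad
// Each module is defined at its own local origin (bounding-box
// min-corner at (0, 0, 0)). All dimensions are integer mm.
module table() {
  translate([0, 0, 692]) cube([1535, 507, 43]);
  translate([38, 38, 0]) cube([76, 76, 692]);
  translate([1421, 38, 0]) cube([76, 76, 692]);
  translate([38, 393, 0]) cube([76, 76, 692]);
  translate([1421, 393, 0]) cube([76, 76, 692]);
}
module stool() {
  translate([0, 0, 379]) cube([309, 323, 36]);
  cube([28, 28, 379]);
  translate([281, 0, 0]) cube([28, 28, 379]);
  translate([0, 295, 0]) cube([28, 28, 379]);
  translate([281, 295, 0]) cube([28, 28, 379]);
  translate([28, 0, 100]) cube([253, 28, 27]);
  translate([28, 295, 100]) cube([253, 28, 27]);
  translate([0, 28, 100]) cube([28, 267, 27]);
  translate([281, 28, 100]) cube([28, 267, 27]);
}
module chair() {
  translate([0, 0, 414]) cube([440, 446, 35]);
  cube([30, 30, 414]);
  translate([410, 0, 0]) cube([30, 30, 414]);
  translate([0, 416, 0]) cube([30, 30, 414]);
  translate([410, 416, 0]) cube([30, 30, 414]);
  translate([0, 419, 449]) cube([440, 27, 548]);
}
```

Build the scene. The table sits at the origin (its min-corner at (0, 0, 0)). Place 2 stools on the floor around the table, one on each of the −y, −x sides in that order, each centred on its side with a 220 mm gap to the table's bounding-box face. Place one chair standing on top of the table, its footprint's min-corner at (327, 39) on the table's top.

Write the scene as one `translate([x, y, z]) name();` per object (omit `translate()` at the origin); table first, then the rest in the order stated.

table();
translate([613, -543, 0]) stool();
translate([-529, 92, 0]) stool();
translate([327, 39, 735]) chair();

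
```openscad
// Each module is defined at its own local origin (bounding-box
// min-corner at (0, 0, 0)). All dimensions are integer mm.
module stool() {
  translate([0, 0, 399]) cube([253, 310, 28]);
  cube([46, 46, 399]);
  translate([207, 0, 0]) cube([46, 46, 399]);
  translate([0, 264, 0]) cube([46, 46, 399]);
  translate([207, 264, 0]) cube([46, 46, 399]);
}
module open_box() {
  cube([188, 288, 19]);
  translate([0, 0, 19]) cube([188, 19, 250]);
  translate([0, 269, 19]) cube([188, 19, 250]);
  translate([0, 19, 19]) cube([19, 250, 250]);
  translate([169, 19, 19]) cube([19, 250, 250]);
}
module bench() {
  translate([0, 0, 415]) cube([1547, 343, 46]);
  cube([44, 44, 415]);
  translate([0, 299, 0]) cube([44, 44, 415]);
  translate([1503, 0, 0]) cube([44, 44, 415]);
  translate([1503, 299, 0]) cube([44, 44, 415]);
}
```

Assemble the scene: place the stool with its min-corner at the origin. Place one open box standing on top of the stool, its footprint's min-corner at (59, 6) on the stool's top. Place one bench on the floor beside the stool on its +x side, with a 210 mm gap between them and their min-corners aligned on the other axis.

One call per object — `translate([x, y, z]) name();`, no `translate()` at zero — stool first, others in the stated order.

stool();
translate([59, 6, 427]) open_box();
translate([463, 0, 0]) bench();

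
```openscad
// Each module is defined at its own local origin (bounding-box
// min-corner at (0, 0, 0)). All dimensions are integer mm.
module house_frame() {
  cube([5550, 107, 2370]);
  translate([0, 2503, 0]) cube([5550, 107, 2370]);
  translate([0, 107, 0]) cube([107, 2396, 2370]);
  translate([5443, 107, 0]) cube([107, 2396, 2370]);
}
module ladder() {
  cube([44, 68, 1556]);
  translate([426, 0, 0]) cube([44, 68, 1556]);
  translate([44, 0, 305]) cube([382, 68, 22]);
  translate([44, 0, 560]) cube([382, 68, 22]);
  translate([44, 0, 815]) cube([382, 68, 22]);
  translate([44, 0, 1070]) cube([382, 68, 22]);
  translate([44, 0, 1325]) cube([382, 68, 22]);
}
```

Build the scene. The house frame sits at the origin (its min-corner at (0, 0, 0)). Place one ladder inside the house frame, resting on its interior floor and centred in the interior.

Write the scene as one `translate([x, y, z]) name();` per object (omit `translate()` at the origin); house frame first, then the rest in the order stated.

house_frame();
translate([2540, 1271, 0]) ladder();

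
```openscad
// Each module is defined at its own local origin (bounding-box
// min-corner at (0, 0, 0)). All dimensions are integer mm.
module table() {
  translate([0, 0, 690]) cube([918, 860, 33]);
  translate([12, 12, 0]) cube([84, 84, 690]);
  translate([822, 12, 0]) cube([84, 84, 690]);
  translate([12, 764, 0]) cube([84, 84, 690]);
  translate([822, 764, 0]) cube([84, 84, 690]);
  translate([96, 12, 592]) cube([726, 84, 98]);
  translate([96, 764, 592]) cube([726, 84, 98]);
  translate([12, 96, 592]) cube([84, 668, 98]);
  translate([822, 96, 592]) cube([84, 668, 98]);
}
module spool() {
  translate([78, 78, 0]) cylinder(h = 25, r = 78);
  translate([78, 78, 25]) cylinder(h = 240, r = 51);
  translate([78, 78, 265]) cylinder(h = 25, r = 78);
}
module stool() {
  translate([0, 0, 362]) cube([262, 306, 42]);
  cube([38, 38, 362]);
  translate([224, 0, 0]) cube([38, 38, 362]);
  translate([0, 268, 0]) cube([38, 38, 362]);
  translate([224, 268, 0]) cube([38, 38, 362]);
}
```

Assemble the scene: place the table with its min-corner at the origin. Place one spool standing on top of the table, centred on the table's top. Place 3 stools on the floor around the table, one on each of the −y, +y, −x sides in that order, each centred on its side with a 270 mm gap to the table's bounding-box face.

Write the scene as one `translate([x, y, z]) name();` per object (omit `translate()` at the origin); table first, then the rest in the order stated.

table();
translate([381, 352, 723]) spool();
translate([328, -576, 0]) stool();
translate([328, 1130, 0]) stool();
translate([-532, 277, 0]) stool();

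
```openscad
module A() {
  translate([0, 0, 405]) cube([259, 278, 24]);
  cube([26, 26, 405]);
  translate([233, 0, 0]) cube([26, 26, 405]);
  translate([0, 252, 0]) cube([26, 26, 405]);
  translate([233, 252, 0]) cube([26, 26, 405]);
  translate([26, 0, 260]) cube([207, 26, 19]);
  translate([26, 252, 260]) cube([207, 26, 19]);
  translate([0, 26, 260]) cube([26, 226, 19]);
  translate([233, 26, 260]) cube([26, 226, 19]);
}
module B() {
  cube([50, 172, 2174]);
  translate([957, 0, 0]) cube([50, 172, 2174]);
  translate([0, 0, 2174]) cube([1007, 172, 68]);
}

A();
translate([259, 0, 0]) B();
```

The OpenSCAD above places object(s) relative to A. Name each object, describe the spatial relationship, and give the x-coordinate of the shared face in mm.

A is a stool. B is a door frame. The door frame is against the stool's +x side, with their −y faces flush. The x-coordinate of the shared face is 259 mm.

The stool's +x face and the door frame's −x face are both at x = 259 mm.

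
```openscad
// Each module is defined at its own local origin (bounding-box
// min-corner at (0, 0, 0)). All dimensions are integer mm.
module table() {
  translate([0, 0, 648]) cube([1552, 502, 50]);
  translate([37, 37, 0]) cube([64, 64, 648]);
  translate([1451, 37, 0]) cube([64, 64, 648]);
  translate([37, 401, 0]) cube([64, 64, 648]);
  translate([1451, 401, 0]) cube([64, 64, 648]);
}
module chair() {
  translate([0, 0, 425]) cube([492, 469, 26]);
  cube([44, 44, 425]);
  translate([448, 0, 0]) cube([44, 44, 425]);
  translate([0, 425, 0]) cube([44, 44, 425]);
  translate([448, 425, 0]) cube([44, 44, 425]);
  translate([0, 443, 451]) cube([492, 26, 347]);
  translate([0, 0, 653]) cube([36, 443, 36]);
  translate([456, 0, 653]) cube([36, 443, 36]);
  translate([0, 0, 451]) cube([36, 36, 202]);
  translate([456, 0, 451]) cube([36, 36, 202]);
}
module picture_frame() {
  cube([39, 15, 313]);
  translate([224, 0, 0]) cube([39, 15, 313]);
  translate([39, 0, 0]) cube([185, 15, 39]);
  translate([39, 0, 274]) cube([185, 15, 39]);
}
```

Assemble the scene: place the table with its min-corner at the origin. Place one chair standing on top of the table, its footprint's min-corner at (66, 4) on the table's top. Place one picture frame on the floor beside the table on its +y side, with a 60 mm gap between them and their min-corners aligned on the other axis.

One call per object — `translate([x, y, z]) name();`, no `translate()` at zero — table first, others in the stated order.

table();
translate([66, 4, 698]) chair();
translate([0, 562, 0]) picture_frame();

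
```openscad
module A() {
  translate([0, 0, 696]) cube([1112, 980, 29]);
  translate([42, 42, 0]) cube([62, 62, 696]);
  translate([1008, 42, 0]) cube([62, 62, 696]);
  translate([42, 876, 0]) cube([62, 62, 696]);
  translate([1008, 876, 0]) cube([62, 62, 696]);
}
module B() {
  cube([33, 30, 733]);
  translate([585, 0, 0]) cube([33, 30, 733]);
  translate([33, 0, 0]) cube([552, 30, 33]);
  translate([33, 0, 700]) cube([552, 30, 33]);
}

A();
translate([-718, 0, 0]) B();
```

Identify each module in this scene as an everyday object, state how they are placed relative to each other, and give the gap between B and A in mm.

The picture frame's nearest face is 100 mm from the table's −x face.

A is a table. B is a picture frame. The picture frame is on the floor beside the table on its −x side. The gap between the picture frame and the table is 100 mm.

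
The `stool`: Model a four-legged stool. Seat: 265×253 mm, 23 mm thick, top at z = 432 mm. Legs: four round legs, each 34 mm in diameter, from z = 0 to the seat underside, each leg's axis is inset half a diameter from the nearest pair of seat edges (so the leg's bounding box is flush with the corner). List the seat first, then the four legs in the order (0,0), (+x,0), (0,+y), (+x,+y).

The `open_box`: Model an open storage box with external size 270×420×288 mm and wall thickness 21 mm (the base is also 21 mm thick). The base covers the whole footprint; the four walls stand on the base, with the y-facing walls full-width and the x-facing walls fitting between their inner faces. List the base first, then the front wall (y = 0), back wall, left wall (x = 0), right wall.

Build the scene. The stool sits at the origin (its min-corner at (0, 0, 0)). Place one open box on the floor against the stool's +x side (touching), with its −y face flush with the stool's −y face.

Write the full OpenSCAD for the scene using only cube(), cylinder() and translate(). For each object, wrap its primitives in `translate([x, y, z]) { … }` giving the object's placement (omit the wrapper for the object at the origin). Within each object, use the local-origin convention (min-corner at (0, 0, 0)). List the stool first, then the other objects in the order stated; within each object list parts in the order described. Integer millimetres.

translate([0, 0, 409]) cube([265, 253, 23]);
translate([17, 17, 0]) cylinder(h = 409, r = 17);
translate([248, 17, 0]) cylinder(h = 409, r = 17);
translate([17, 236, 0]) cylinder(h = 409, r = 17);
translate([248, 236, 0]) cylinder(h = 409, r = 17);
translate([265, 0, 0]) {
  cube([270, 420, 21]);
  translate([0, 0, 21]) cube([270, 21, 267]);
  translate([0, 399, 21]) cube([270, 21, 267]);
  translate([0, 21, 21]) cube([21, 378, 267]);
  translate([249, 21, 21]) cube([21, 378, 267]);
}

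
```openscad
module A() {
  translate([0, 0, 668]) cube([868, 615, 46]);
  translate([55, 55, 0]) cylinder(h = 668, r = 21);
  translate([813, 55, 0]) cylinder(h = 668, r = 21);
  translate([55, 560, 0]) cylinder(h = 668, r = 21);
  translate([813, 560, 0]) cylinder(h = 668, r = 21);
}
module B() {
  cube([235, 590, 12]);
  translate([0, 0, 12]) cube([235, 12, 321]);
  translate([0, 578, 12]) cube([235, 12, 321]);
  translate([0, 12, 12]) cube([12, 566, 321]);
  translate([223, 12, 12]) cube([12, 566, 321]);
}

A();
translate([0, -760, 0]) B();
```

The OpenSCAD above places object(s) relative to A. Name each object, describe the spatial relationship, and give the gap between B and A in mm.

A is a table. B is an open box. The open box is on the floor beside the table on its −y side. The gap between the open box and the table is 170 mm.

The open box's nearest face is 170 mm from the table's −y face.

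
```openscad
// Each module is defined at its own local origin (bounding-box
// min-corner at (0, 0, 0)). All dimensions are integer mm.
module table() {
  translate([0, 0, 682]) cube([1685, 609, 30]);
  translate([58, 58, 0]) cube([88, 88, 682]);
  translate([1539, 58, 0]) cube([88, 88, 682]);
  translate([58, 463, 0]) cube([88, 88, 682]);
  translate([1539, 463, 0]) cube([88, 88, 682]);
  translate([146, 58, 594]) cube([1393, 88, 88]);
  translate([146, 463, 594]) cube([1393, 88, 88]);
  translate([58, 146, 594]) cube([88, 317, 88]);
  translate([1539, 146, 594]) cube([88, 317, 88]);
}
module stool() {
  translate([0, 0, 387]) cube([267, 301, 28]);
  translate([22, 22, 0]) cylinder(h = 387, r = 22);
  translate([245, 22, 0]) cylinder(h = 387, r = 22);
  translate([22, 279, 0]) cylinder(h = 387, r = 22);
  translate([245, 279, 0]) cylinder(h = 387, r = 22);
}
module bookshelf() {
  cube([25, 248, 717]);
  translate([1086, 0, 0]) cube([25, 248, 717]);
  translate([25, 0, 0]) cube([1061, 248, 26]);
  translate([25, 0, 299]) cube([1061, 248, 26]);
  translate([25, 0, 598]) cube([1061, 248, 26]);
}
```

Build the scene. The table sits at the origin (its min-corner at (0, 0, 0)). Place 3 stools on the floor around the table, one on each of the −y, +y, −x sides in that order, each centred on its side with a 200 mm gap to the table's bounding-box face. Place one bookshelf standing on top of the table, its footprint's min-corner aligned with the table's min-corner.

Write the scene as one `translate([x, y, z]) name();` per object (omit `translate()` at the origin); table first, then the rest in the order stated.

table();
translate([709, -501, 0]) stool();
translate([709, 809, 0]) stool();
translate([-467, 154, 0]) stool();
translate([0, 0, 712]) bookshelf();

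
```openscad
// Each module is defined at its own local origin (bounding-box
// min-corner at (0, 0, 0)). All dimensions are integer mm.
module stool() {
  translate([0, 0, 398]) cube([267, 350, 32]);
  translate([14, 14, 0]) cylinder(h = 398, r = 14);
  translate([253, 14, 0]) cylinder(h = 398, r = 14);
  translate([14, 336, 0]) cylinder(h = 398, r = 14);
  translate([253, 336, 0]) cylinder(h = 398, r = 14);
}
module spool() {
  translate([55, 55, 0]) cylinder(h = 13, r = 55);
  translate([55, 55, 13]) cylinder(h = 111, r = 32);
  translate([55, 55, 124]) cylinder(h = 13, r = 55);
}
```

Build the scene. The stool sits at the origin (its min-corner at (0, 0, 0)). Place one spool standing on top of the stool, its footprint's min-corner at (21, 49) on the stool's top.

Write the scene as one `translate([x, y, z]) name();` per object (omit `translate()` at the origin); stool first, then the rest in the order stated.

stool();
translate([21, 49, 430]) spool();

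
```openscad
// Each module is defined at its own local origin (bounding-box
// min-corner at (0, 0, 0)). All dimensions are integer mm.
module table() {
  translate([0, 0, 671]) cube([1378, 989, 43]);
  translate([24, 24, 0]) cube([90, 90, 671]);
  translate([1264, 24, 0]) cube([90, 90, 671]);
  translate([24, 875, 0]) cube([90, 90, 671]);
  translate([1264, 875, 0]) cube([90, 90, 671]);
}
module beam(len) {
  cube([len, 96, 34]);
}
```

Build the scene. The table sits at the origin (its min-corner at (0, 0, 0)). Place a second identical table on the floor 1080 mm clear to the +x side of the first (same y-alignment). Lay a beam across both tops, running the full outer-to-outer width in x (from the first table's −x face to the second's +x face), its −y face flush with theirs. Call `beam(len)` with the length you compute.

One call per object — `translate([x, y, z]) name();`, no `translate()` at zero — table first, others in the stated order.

table();
translate([2458, 0, 0]) table();
translate([0, 0, 714]) beam(3836);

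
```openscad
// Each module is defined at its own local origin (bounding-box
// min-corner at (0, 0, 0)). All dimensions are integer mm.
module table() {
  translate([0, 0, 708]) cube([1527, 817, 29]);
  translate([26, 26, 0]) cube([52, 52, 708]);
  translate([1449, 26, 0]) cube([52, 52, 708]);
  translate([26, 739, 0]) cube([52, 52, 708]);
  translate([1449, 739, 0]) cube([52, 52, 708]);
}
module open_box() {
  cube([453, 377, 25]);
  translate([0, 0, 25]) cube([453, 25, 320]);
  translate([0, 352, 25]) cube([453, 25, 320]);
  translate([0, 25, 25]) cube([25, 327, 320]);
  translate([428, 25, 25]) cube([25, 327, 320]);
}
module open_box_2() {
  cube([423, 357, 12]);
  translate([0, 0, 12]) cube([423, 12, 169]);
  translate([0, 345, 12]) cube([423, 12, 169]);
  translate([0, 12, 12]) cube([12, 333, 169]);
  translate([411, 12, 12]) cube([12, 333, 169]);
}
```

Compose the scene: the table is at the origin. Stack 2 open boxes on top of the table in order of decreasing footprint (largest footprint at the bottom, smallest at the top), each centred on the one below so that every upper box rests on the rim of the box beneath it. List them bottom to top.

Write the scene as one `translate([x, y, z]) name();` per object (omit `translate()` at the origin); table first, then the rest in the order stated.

table();
translate([537, 220, 737]) open_box();
translate([552, 230, 1082]) open_box_2();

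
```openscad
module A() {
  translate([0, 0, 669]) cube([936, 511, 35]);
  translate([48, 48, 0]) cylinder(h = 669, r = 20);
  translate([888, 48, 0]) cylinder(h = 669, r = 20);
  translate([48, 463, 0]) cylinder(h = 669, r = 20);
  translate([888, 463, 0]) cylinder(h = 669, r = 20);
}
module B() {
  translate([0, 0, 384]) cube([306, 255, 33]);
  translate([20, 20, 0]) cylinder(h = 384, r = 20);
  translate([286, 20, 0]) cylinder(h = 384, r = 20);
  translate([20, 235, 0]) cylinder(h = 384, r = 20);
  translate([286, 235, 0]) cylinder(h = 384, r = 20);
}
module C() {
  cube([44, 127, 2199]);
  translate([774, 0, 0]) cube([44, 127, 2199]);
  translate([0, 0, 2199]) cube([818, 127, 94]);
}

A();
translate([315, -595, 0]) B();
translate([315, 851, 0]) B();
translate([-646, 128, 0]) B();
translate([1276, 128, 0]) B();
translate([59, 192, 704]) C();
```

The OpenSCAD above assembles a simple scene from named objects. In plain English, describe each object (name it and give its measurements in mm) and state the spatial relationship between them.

A is a rectangular dining table. The top is 936×511×35 mm with its upper surface at z = 704 mm. It stands on four round legs of 40 mm diameter, each leg's bounding box inset 28 mm from the nearest pair of top edges, running from the floor to the underside of the top.

B is a four-legged stool. The seat is a 306×255×33 mm slab whose top surface is at z = 417 mm; four round legs, each 40 mm in diameter, run from the floor (z = 0) to the underside of the seat, each leg's axis is inset half a diameter from the nearest pair of seat edges (so the leg's bounding box is flush with the corner).

C is a door frame. The clear opening is 730 mm wide and 2199 mm high. Two 44 mm wide jambs, 127 mm deep, stand either side of the opening from the floor to the top of the opening. A 94 mm thick head sits across the top of both jambs, spanning the full outside width of the frame.

Four stools sit around the table at the −y, +y, −x, +x sides. The door frame is on top of the table, centred.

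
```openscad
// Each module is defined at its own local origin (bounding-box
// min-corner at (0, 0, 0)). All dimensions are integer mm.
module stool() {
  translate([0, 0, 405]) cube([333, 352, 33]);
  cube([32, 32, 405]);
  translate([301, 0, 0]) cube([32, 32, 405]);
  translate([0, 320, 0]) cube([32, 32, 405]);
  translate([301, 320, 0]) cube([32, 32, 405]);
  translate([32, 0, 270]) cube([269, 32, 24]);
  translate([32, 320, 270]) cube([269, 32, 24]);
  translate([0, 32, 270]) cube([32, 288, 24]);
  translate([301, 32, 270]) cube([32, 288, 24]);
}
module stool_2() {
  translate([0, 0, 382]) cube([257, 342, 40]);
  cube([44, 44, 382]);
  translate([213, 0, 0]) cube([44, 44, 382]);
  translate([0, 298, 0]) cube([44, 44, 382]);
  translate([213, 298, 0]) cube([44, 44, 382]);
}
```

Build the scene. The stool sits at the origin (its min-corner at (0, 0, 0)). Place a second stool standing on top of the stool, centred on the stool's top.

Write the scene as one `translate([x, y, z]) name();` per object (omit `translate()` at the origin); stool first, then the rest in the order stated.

stool();
translate([38, 5, 438]) stool_2();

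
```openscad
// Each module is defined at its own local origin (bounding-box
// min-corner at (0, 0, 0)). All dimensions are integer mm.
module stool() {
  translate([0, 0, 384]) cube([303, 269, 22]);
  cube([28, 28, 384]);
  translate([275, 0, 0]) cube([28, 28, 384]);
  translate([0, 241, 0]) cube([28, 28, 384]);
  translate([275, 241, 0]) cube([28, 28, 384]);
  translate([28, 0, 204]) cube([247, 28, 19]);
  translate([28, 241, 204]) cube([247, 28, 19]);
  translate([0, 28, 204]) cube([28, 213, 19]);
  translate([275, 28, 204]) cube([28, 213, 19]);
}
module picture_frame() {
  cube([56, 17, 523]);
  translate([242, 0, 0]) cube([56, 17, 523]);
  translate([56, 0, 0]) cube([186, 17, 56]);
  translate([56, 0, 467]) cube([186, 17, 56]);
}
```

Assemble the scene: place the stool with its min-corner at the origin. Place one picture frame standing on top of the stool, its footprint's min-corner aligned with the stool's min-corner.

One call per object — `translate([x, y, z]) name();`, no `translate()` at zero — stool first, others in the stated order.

stool();
translate([0, 0, 406]) picture_frame();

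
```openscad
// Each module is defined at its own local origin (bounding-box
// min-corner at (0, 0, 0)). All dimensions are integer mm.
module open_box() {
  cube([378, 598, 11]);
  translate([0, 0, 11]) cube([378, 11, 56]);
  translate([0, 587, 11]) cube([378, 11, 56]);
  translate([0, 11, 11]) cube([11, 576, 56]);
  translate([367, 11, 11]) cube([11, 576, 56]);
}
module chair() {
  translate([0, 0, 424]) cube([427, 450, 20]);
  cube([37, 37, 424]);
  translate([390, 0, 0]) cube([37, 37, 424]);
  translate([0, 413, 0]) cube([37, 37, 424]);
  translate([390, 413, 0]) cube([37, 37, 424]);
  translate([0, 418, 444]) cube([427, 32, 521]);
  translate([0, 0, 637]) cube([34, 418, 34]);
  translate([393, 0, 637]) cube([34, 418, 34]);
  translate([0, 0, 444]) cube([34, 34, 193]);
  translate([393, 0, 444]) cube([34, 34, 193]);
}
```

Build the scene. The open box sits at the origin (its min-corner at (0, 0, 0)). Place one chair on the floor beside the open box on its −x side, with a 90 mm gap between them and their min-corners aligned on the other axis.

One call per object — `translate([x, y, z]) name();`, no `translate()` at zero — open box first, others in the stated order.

open_box();
translate([-517, 0, 0]) chair();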